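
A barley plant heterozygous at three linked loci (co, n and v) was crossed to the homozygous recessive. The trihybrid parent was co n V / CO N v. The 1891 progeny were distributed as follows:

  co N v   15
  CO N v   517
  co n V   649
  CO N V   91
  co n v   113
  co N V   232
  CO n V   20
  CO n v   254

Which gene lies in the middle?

The two rarest classes, CO n V and co N v, are the double crossovers. Comparing them with the parentals, only the co allele has switched, so co is the middle locus and the order is v – co – n.

co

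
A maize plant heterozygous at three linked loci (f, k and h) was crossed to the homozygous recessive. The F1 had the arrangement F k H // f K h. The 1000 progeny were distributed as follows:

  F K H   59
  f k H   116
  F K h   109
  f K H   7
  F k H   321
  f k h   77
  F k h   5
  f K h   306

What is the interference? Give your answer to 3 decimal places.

0.658

The two rarest classes, F k h and f K H, are the double crossovers. Comparing them with the parentals, only the h allele has switched, so h is the middle locus and the order is f – h – k.
f–h: (225 + 12)/1000 = 0.2370; h–k: (136 + 12)/1000 = 0.1480.
Expected DCO frequency = 0.2370 × 0.1480 ≈ 0.03508; observed = 12/1000 ≈ 0.01200.
Coefficient of coincidence = 0.01200/0.03508 ≈ 0.342; interference = 1 − 0.342 = 0.658.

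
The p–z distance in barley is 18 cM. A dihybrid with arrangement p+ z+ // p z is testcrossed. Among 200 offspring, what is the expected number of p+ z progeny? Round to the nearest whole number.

18

A map distance of 18 cM corresponds to a recombination frequency of 0.180.
The F1 is p+ z+ / p z, so p+ z is a recombinant gamete class with expected frequency r/2 = 0.180/2 = 0.0900.
Expected number = 0.0900 × 200 = 18.00 ≈ 18.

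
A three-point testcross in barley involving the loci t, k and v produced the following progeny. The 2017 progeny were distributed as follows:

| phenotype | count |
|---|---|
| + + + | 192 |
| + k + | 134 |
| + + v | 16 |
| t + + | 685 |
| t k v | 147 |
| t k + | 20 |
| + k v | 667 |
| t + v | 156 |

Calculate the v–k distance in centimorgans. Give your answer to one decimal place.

16.2 centimorgans

The two most frequent reciprocal classes, + k v and t + +, are the parental types, so the F1 was + k v / t + +.
The two rarest classes, + + v and t k +, are the double crossovers. Comparing them with the parentals, only the k allele has switched, so k is the middle locus and the order is v – k – t.
Crossovers in the v–k interval produce the single-crossover classes + k + and t + v (134 + 156 = 290) plus the double crossovers (36).
RF(v–k) = (290 + 36) / 2017 = 326/2017 = 0.1616 → 16.2 centimorgans.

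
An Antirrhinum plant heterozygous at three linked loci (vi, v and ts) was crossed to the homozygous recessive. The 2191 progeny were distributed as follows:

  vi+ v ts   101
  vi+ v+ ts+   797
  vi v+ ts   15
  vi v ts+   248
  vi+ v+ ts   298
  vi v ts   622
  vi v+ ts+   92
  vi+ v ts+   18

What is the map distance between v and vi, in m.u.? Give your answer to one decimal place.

10.3 m.u.

The two most frequent reciprocal classes, vi+ v+ ts+ and vi v ts, are the parental types, so the F1 was vi+ v+ ts+ / vi v ts.
The two rarest classes, vi+ v ts+ and vi v+ ts, are the double crossovers. Comparing them with the parentals, only the v allele has switched, so v is the middle locus and the order is vi – v – ts.
Crossovers in the vi–v interval produce the single-crossover classes vi v+ ts+ and vi+ v ts (92 + 101 = 193) plus the double crossovers (33).
RF(vi–v) = (193 + 33) / 2191 = 226/2191 = 0.1031 → 10.3 m.u.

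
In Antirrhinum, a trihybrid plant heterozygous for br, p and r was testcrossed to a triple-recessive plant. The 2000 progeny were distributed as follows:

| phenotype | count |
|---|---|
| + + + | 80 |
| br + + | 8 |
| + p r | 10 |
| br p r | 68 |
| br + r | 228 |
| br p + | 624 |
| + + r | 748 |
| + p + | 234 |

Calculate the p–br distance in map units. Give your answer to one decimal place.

24.0 map units

The two most frequent reciprocal classes, + + r and br p +, are the parental types, so the F1 was + + r / br p +.
The two rarest classes, + p r and br + +, are the double crossovers. Comparing them with the parentals, only the p allele has switched, so p is the middle locus and the order is r – p – br.
Crossovers in the p–br interval produce the single-crossover classes br + r and + p + (228 + 234 = 462) plus the double crossovers (18).
RF(p–br) = (462 + 18) / 2000 = 480/2000 = 0.2400 → 24.0 map units.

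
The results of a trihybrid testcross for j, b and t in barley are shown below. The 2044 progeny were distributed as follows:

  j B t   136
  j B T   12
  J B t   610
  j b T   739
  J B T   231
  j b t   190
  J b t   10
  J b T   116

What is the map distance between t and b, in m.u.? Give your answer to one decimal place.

The two most frequent reciprocal classes, j b T and J B t, are the parental types, so the F1 was j b T / J B t.
The two rarest classes, j B T and J b t, are the double crossovers. Comparing them with the parentals, only the b allele has switched, so b is the middle locus and the order is t – b – j.
Crossovers in the t–b interval produce the single-crossover classes j b t and J B T (190 + 231 = 421) plus the double crossovers (22).
RF(t–b) = (421 + 22) / 2044 = 443/2044 = 0.2167 → 21.7 m.u.

21.7 m.u.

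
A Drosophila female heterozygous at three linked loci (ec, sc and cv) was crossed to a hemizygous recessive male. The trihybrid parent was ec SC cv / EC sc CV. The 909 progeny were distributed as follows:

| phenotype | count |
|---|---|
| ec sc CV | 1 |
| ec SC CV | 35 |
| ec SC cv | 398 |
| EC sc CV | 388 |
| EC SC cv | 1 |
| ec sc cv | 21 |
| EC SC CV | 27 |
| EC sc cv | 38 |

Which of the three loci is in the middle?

ec

The two rarest classes, EC SC cv and ec sc CV, are the double crossovers. Comparing them with the parentals, only the ec allele has switched, so ec is the middle locus and the order is cv – ec – sc.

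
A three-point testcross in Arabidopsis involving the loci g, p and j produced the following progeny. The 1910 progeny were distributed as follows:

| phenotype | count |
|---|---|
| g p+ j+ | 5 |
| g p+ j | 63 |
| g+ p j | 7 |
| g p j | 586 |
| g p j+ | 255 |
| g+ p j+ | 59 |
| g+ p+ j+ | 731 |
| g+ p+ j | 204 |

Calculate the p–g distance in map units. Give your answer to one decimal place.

The two most frequent reciprocal classes, g+ p+ j+ and g p j, are the parental types, so the F1 was g+ p+ j+ / g p j.
The two rarest classes, g p+ j+ and g+ p j, are the double crossovers. Comparing them with the parentals, only the g allele has switched, so g is the middle locus and the order is p – g – j.
Crossovers in the p–g interval produce the single-crossover classes g+ p j+ and g p+ j (59 + 63 = 122) plus the double crossovers (12).
RF(p–g) = (122 + 12) / 1910 = 134/1910 = 0.0702 → 7.0 map units.

7.0 map units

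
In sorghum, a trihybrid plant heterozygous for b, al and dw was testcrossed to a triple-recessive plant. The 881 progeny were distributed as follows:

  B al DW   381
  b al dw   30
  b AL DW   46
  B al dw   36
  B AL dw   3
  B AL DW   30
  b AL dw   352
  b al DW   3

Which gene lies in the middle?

b

The two most frequent reciprocal classes, b AL dw and B al DW, are the parental types, so the F1 was b AL dw / B al DW.
The two rarest classes, B AL dw and b al DW, are the double crossovers. Comparing them with the parentals, only the b allele has switched, so b is the middle locus and the order is al – b – dw.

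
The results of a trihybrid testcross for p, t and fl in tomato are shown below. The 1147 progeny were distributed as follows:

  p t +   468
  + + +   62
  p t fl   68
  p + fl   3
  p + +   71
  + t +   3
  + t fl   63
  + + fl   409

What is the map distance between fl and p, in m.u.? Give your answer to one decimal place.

The two most frequent reciprocal classes, p t + and + + fl, are the parental types, so the F1 was p t + / + + fl.
The two rarest classes, + t + and p + fl, are the double crossovers. Comparing them with the parentals, only the p allele has switched, so p is the middle locus and the order is t – p – fl.
Crossovers in the p–fl interval produce the single-crossover classes p t fl and + + + (68 + 62 = 130) plus the double crossovers (6).
RF(p–fl) = (130 + 6) / 1147 = 136/1147 = 0.1186 → 11.9 m.u.

11.9 m.u.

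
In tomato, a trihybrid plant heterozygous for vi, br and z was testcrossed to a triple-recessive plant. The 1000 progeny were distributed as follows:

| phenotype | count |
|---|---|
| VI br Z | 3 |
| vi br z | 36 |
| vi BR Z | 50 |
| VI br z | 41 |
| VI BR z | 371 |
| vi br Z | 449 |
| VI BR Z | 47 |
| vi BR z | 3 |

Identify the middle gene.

vi

The two most frequent reciprocal classes, vi br Z and VI BR z, are the parental types, so the F1 was vi br Z / VI BR z.
The two rarest classes, VI br Z and vi BR z, are the double crossovers. Comparing them with the parentals, only the vi allele has switched, so vi is the middle locus and the order is z – vi – br.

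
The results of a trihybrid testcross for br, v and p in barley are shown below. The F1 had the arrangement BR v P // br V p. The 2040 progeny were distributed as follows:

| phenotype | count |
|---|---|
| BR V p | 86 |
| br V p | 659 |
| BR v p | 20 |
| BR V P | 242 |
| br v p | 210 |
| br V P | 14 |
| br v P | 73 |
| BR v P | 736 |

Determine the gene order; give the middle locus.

The two rarest classes, BR v p and br V P, are the double crossovers. Comparing them with the parentals, only the p allele has switched, so p is the middle locus and the order is br – p – v.

p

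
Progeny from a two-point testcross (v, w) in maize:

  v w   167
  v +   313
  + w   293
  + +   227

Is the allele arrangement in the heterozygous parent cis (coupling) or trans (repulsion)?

trans

The two most frequent classes are + w (293) and v + (313); these are the parental (non-recombinant) types.
So the F1 carried + w on one chromosome and v + on the other — the recessive alleles are on opposite chromosomes (trans / repulsion).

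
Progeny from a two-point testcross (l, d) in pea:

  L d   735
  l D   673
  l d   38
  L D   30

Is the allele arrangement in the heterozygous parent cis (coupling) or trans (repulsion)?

trans

The two most frequent classes are L d (735) and l D (673); these are the parental (non-recombinant) types.
So the F1 carried L d on one chromosome and l D on the other — the recessive alleles are on opposite chromosomes (trans / repulsion).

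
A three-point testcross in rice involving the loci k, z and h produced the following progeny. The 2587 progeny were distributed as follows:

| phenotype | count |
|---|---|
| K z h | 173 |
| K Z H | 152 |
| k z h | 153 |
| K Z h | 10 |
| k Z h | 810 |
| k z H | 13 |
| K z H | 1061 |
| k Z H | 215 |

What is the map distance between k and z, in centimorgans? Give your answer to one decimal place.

12.7 centimorgans

The two most frequent reciprocal classes, K z H and k Z h, are the parental types, so the F1 was K z H / k Z h.
The two rarest classes, k z H and K Z h, are the double crossovers. Comparing them with the parentals, only the k allele has switched, so k is the middle locus and the order is z – k – h.
Crossovers in the z–k interval produce the single-crossover classes K Z H and k z h (152 + 153 = 305) plus the double crossovers (23).
RF(z–k) = (305 + 23) / 2587 = 328/2587 = 0.1268 → 12.7 centimorgans.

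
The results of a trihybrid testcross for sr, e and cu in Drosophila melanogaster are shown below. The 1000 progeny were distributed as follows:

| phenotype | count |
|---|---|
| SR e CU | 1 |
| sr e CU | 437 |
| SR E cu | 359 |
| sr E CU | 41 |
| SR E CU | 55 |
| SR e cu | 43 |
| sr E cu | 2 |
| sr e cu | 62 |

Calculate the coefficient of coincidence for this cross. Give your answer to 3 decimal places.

The two most frequent reciprocal classes, sr e CU and SR E cu, are the parental types, so the F1 was sr e CU / SR E cu.
The two rarest classes, SR e CU and sr E cu, are the double crossovers. Comparing them with the parentals, only the sr allele has switched, so sr is the middle locus and the order is e – sr – cu.
e–sr: (84 + 3)/1000 = 0.0870; sr–cu: (117 + 3)/1000 = 0.1200.
Expected DCO frequency = 0.0870 × 0.1200 ≈ 0.01044; observed = 3/1000 ≈ 0.00300.
Coefficient of coincidence = 0.00300/0.01044 ≈ 0.287.

0.287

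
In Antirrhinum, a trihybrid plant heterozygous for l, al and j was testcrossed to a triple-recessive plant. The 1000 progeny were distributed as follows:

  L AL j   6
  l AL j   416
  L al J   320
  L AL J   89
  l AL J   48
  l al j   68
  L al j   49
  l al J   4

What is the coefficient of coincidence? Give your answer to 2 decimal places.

The two most frequent reciprocal classes, L al J and l AL j, are the parental types, so the F1 was L al J / l AL j.
The two rarest classes, l al J and L AL j, are the double crossovers. Comparing them with the parentals, only the l allele has switched, so l is the middle locus and the order is j – l – al.
j–l: (97 + 10)/1000 = 0.1070; l–al: (157 + 10)/1000 = 0.1670.
Expected DCO frequency = 0.1070 × 0.1670 ≈ 0.01787; observed = 10/1000 ≈ 0.01000.
Coefficient of coincidence = 0.01000/0.01787 ≈ 0.56.

0.56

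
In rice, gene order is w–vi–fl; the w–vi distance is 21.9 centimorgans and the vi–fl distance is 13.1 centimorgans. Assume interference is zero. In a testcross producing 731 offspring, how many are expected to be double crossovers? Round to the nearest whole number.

Map distances give recombination frequencies of 0.219 and 0.131 for the two intervals.
With no interference, expected double-crossover frequency = 0.219 × 0.131 = 0.02869.
Expected number = 0.02869 × 731 = 20.97 ≈ 21.

21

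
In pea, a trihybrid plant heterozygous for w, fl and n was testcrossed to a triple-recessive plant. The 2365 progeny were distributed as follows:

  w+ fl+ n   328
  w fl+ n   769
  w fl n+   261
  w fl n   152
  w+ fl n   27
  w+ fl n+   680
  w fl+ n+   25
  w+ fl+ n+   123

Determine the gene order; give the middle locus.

The two most frequent reciprocal classes, w fl+ n and w+ fl n+, are the parental types, so the F1 was w fl+ n / w+ fl n+.
The two rarest classes, w fl+ n+ and w+ fl n, are the double crossovers. Comparing them with the parentals, only the n allele has switched, so n is the middle locus and the order is w – n – fl.

n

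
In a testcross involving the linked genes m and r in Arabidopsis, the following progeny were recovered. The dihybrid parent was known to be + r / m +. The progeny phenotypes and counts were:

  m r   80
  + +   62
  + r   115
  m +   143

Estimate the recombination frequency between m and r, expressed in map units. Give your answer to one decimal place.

35.5 map units

The recombinant classes are + + and m r: 62 + 80 = 142.
Recombination frequency = 142/400 = 0.3550 ≈ 35.5%, i.e. 35.5 map units.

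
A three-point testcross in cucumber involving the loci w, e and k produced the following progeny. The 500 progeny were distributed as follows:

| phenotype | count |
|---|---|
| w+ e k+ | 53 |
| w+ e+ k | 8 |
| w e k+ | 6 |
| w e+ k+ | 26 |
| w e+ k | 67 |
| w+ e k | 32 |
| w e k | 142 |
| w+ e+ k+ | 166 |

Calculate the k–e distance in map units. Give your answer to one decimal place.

26.8 map units

The two most frequent reciprocal classes, w+ e+ k+ and w e k, are the parental types, so the F1 was w+ e+ k+ / w e k.
The two rarest classes, w+ e+ k and w e k+, are the double crossovers. Comparing them with the parentals, only the k allele has switched, so k is the middle locus and the order is e – k – w.
Crossovers in the e–k interval produce the single-crossover classes w+ e k+ and w e+ k (53 + 67 = 120) plus the double crossovers (14).
RF(e–k) = (120 + 14) / 500 = 134/500 = 0.2680 → 26.8 map units.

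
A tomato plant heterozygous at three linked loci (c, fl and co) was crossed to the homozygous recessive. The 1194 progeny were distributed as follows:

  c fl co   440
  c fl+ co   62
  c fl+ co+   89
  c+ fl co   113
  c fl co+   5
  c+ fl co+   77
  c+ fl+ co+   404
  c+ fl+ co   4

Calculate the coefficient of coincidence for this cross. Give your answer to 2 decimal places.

The two most frequent reciprocal classes, c fl co and c+ fl+ co+, are the parental types, so the F1 was c fl co / c+ fl+ co+.
The two rarest classes, c fl co+ and c+ fl+ co, are the double crossovers. Comparing them with the parentals, only the co allele has switched, so co is the middle locus and the order is fl – co – c.
fl–co: (139 + 9)/1194 = 0.1240; co–c: (202 + 9)/1194 = 0.1767.
Expected DCO frequency = 0.1240 × 0.1767 ≈ 0.02191; observed = 9/1194 ≈ 0.00754.
Coefficient of coincidence = 0.00754/0.02191 ≈ 0.34.

0.34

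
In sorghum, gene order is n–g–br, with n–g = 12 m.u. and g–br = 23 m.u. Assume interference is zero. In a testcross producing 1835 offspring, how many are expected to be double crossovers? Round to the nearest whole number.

Map distances give recombination frequencies of 0.120 and 0.230 for the two intervals.
With no interference, expected double-crossover frequency = 0.120 × 0.230 = 0.02760.
Expected number = 0.02760 × 1835 = 50.65 ≈ 51.

51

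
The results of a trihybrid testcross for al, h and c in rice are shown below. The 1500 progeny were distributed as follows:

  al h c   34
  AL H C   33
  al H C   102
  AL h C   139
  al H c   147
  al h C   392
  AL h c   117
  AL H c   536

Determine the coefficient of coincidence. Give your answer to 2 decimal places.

1.00

The two most frequent reciprocal classes, AL H c and al h C, are the parental types, so the F1 was AL H c / al h C.
The two rarest classes, AL H C and al h c, are the double crossovers. Comparing them with the parentals, only the c allele has switched, so c is the middle locus and the order is h – c – al.
h–c: (219 + 67)/1500 = 0.1907; c–al: (286 + 67)/1500 = 0.2353.
Expected DCO frequency = 0.1907 × 0.2353 ≈ 0.04487; observed = 67/1500 ≈ 0.04467.
Coefficient of coincidence = 0.04467/0.04487 ≈ 1.00.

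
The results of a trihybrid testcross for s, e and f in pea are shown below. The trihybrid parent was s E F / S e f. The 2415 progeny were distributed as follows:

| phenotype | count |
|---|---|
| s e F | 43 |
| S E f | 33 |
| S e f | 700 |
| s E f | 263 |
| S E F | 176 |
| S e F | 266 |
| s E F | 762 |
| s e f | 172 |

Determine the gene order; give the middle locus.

The two rarest classes, s e F and S E f, are the double crossovers. Comparing them with the parentals, only the e allele has switched, so e is the middle locus and the order is s – e – f.

e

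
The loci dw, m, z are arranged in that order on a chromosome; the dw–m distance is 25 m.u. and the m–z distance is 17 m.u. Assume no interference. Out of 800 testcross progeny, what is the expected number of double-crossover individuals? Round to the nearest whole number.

Map distances give recombination frequencies of 0.250 and 0.170 for the two intervals.
With no interference, expected double-crossover frequency = 0.250 × 0.170 = 0.04250.
Expected number = 0.04250 × 800 = 34.00 ≈ 34.

34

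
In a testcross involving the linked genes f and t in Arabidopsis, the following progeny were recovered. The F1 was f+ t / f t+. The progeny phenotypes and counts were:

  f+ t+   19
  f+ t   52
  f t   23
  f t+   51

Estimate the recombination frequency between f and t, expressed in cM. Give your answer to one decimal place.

29.0 cM

The recombinant classes are f+ t+ and f t: 19 + 23 = 42.
Recombination frequency = 42/145 = 0.2897 ≈ 29.0%, i.e. 29.0 cM.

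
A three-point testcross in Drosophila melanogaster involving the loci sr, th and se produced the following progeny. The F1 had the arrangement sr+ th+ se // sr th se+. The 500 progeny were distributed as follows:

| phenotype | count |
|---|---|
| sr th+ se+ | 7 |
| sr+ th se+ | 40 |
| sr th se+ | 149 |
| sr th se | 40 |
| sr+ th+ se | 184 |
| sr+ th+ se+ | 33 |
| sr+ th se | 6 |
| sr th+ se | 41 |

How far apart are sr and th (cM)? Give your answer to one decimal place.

The two rarest classes, sr+ th se and sr th+ se+, are the double crossovers. Comparing them with the parentals, only the th allele has switched, so th is the middle locus and the order is sr – th – se.
Crossovers in the sr–th interval produce the single-crossover classes sr th+ se and sr+ th se+ (41 + 40 = 81) plus the double crossovers (13).
RF(sr–th) = (81 + 13) / 500 = 94/500 = 0.1880 → 18.8 cM.

18.8 cM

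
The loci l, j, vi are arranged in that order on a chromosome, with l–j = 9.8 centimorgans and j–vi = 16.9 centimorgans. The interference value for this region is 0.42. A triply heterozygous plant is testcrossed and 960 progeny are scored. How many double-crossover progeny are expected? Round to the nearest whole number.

9

Map distances give recombination frequencies of 0.098 and 0.169 for the two intervals.
With interference 0.42 (so coincidence = 0.58), expected double-crossover frequency = 0.098 × 0.169 × 0.58 = 0.00961.
Expected number = 0.00961 × 960 = 9.22 ≈ 9.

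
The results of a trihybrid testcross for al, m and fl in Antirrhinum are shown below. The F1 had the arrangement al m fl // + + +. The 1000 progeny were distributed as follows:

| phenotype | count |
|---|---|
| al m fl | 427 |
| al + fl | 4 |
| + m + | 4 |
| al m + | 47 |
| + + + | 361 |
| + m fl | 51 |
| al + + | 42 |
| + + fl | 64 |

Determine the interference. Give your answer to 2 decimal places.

0.33

The two rarest classes, al + fl and + m +, are the double crossovers. Comparing them with the parentals, only the m allele has switched, so m is the middle locus and the order is fl – m – al.
fl–m: (111 + 8)/1000 = 0.1190; m–al: (93 + 8)/1000 = 0.1010.
Expected DCO frequency = 0.1190 × 0.1010 ≈ 0.01202; observed = 8/1000 ≈ 0.00800.
Coefficient of coincidence = 0.00800/0.01202 ≈ 0.67; interference = 1 − 0.67 = 0.33.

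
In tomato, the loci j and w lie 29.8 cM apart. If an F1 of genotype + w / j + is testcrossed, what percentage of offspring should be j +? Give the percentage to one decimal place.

A map distance of 29.8 cM corresponds to a recombination frequency of 0.298.
The F1 is + w / j +, so j + is a parental gamete class with expected frequency (1 − r)/2 = 0.702/2 = 0.3510.
That is 0.3510 = 35.1% of the progeny.

35.1%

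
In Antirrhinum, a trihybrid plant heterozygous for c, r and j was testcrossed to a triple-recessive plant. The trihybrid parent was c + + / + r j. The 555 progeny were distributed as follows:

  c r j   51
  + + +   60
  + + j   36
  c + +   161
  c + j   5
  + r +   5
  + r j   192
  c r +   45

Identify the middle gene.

j

The two rarest classes, c + j and + r +, are the double crossovers. Comparing them with the parentals, only the j allele has switched, so j is the middle locus and the order is r – j – c.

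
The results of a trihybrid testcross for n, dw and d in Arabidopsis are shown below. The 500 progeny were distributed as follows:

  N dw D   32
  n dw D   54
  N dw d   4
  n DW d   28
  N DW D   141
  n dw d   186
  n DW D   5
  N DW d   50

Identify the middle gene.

The two most frequent reciprocal classes, N DW D and n dw d, are the parental types, so the F1 was N DW D / n dw d.
The two rarest classes, n DW D and N dw d, are the double crossovers. Comparing them with the parentals, only the n allele has switched, so n is the middle locus and the order is d – n – dw.

n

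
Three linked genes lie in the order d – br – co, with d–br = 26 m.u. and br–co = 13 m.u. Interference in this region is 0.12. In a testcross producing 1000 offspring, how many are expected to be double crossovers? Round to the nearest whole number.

Map distances give recombination frequencies of 0.260 and 0.130 for the two intervals.
With interference 0.12 (so coincidence = 0.88), expected double-crossover frequency = 0.260 × 0.130 × 0.88 = 0.02974.
Expected number = 0.02974 × 1000 = 29.74 ≈ 30.

30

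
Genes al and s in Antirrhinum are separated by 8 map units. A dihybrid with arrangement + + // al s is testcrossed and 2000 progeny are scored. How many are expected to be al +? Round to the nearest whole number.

80

A map distance of 8 map units corresponds to a recombination frequency of 0.080.
The F1 is + + / al s, so al + is a recombinant gamete class with expected frequency r/2 = 0.080/2 = 0.0400.
Expected number = 0.0400 × 2000 = 80.00 ≈ 80.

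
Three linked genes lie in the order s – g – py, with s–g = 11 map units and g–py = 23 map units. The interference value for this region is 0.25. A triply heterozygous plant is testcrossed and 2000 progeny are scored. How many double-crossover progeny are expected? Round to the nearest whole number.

38

Map distances give recombination frequencies of 0.110 and 0.230 for the two intervals.
With interference 0.25 (so coincidence = 0.75), expected double-crossover frequency = 0.110 × 0.230 × 0.75 = 0.01897.
Expected number = 0.01897 × 2000 = 37.95 ≈ 38.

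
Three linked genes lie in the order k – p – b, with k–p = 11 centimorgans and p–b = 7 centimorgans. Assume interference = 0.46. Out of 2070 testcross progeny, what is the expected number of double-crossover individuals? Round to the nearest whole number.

Map distances give recombination frequencies of 0.110 and 0.070 for the two intervals.
With interference 0.46 (so coincidence = 0.54), expected double-crossover frequency = 0.110 × 0.070 × 0.54 = 0.00416.
Expected number = 0.00416 × 2070 = 8.61 ≈ 9.

9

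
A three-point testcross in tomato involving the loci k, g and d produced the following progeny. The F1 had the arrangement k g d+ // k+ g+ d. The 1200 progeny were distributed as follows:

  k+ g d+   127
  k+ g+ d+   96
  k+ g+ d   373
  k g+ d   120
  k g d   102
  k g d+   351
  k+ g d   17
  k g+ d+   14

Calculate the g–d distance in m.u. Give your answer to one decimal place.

The two rarest classes, k g+ d+ and k+ g d, are the double crossovers. Comparing them with the parentals, only the g allele has switched, so g is the middle locus and the order is k – g – d.
Crossovers in the g–d interval produce the single-crossover classes k g d and k+ g+ d+ (102 + 96 = 198) plus the double crossovers (31).
RF(g–d) = (198 + 31) / 1200 = 229/1200 = 0.1908 → 19.1 m.u.

19.1 m.u.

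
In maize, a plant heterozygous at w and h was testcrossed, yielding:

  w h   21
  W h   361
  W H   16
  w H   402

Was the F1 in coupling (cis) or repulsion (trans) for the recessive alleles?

The two most frequent classes are W h (361) and w H (402); these are the parental (non-recombinant) types.
So the F1 carried W h on one chromosome and w H on the other — the recessive alleles are on opposite chromosomes (trans / repulsion).

trans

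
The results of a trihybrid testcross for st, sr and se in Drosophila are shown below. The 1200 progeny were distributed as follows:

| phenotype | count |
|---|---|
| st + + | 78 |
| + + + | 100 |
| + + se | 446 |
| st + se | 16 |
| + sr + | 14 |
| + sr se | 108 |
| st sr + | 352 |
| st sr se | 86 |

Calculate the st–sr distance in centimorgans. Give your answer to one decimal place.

18.0 centimorgans

The two most frequent reciprocal classes, + + se and st sr +, are the parental types, so the F1 was + + se / st sr +.
The two rarest classes, st + se and + sr +, are the double crossovers. Comparing them with the parentals, only the st allele has switched, so st is the middle locus and the order is sr – st – se.
Crossovers in the sr–st interval produce the single-crossover classes + sr se and st + + (108 + 78 = 186) plus the double crossovers (30).
RF(sr–st) = (186 + 30) / 1200 = 216/1200 = 0.1800 → 18.0 centimorgans.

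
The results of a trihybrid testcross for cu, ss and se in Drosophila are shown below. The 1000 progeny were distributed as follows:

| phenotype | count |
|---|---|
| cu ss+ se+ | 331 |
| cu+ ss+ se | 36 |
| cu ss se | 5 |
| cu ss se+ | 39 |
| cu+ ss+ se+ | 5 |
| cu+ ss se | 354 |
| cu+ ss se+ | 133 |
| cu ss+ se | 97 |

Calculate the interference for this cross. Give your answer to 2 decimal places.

The two most frequent reciprocal classes, cu+ ss se and cu ss+ se+, are the parental types, so the F1 was cu+ ss se / cu ss+ se+.
The two rarest classes, cu ss se and cu+ ss+ se+, are the double crossovers. Comparing them with the parentals, only the cu allele has switched, so cu is the middle locus and the order is se – cu – ss.
se–cu: (230 + 10)/1000 = 0.2400; cu–ss: (75 + 10)/1000 = 0.0850.
Expected DCO frequency = 0.2400 × 0.0850 ≈ 0.02040; observed = 10/1000 ≈ 0.01000.
Coefficient of coincidence = 0.01000/0.02040 ≈ 0.49; interference = 1 − 0.49 = 0.51.

0.51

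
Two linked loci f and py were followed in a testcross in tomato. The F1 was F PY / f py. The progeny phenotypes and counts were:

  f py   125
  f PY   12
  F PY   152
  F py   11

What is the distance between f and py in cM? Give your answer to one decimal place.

The recombinant classes are F py and f PY: 11 + 12 = 23.
Recombination frequency = 23/300 = 0.0767 ≈ 7.7%, i.e. 7.7 cM.

7.7 cM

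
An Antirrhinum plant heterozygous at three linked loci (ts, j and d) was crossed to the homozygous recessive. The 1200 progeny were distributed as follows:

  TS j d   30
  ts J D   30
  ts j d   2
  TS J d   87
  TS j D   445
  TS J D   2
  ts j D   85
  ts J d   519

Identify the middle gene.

j

The two most frequent reciprocal classes, TS j D and ts J d, are the parental types, so the F1 was TS j D / ts J d.
The two rarest classes, TS J D and ts j d, are the double crossovers. Comparing them with the parentals, only the j allele has switched, so j is the middle locus and the order is ts – j – d.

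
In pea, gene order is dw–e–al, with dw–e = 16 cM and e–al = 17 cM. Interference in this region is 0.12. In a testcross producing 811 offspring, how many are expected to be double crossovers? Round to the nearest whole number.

Map distances give recombination frequencies of 0.160 and 0.170 for the two intervals.
With interference 0.12 (so coincidence = 0.88), expected double-crossover frequency = 0.160 × 0.170 × 0.88 = 0.02394.
Expected number = 0.02394 × 811 = 19.41 ≈ 19.

19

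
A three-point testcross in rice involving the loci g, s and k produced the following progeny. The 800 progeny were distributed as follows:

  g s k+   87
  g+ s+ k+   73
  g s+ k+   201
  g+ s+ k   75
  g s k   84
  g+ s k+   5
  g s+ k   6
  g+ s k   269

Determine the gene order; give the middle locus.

The two most frequent reciprocal classes, g+ s k and g s+ k+, are the parental types, so the F1 was g+ s k / g s+ k+.
The two rarest classes, g+ s k+ and g s+ k, are the double crossovers. Comparing them with the parentals, only the k allele has switched, so k is the middle locus and the order is g – k – s.

k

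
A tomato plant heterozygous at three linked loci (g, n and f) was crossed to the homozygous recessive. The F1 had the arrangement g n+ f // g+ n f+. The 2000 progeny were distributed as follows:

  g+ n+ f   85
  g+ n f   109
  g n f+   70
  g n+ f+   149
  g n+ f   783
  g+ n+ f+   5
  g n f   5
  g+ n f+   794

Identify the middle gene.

n

The two rarest classes, g n f and g+ n+ f+, are the double crossovers. Comparing them with the parentals, only the n allele has switched, so n is the middle locus and the order is g – n – f.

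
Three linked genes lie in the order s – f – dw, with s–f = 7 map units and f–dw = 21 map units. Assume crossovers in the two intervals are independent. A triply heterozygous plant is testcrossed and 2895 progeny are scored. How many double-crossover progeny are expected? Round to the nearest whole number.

43

Map distances give recombination frequencies of 0.070 and 0.210 for the two intervals.
With no interference, expected double-crossover frequency = 0.070 × 0.210 = 0.01470.
Expected number = 0.01470 × 2895 = 42.56 ≈ 43.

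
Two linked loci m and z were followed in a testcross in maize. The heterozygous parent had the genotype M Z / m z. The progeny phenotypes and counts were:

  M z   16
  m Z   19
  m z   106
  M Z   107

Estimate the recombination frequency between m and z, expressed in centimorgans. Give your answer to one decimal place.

14.1 centimorgans

The recombinant classes are M z and m Z: 16 + 19 = 35.
Recombination frequency = 35/248 = 0.1411 ≈ 14.1%, i.e. 14.1 centimorgans.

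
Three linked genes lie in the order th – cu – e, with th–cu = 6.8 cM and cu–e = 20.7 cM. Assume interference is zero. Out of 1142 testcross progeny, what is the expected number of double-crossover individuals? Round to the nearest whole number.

Map distances give recombination frequencies of 0.068 and 0.207 for the two intervals.
With no interference, expected double-crossover frequency = 0.068 × 0.207 = 0.01408.
Expected number = 0.01408 × 1142 = 16.07 ≈ 16.

16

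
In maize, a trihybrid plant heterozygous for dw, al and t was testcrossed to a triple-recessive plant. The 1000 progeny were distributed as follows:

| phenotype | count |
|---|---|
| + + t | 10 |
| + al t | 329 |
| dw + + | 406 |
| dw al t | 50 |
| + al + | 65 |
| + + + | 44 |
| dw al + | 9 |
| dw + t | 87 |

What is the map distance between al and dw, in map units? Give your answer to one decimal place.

The two most frequent reciprocal classes, dw + + and + al t, are the parental types, so the F1 was dw + + / + al t.
The two rarest classes, dw al + and + + t, are the double crossovers. Comparing them with the parentals, only the al allele has switched, so al is the middle locus and the order is t – al – dw.
Crossovers in the al–dw interval produce the single-crossover classes + + + and dw al t (44 + 50 = 94) plus the double crossovers (19).
RF(al–dw) = (94 + 19) / 1000 = 113/1000 = 0.1130 → 11.3 map units.

11.3 map units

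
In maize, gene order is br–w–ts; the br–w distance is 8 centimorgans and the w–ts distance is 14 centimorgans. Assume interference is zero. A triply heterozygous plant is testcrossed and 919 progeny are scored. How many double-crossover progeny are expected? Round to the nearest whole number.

Map distances give recombination frequencies of 0.080 and 0.140 for the two intervals.
With no interference, expected double-crossover frequency = 0.080 × 0.140 = 0.01120.
Expected number = 0.01120 × 919 = 10.29 ≈ 10.

10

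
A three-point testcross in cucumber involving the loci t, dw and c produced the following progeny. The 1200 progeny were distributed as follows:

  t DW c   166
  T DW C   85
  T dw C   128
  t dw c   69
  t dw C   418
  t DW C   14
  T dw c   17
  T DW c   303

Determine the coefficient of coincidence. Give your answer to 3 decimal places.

0.619

The two most frequent reciprocal classes, T DW c and t dw C, are the parental types, so the F1 was T DW c / t dw C.
The two rarest classes, T dw c and t DW C, are the double crossovers. Comparing them with the parentals, only the dw allele has switched, so dw is the middle locus and the order is t – dw – c.
t–dw: (294 + 31)/1200 = 0.2708; dw–c: (154 + 31)/1200 = 0.1542.
Expected DCO frequency = 0.2708 × 0.1542 ≈ 0.04176; observed = 31/1200 ≈ 0.02583.
Coefficient of coincidence = 0.02583/0.04176 ≈ 0.619.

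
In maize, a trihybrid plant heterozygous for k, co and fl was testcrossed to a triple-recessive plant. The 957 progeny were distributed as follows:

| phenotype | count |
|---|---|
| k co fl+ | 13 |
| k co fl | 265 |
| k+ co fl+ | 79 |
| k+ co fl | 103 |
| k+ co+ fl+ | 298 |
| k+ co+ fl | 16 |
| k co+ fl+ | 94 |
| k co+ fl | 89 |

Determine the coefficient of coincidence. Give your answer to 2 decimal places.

0.62

The two most frequent reciprocal classes, k+ co+ fl+ and k co fl, are the parental types, so the F1 was k+ co+ fl+ / k co fl.
The two rarest classes, k+ co+ fl and k co fl+, are the double crossovers. Comparing them with the parentals, only the fl allele has switched, so fl is the middle locus and the order is k – fl – co.
k–fl: (197 + 29)/957 = 0.2362; fl–co: (168 + 29)/957 = 0.2059.
Expected DCO frequency = 0.2362 × 0.2059 ≈ 0.04863; observed = 29/957 ≈ 0.03030.
Coefficient of coincidence = 0.03030/0.04863 ≈ 0.62.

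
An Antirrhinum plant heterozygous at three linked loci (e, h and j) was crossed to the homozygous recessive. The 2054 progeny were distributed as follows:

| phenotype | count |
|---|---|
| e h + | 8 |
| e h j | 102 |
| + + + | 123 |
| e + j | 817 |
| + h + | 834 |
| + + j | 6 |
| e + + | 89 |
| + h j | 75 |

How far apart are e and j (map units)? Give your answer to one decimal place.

The two most frequent reciprocal classes, + h + and e + j, are the parental types, so the F1 was + h + / e + j.
The two rarest classes, e h + and + + j, are the double crossovers. Comparing them with the parentals, only the e allele has switched, so e is the middle locus and the order is h – e – j.
Crossovers in the e–j interval produce the single-crossover classes + h j and e + + (75 + 89 = 164) plus the double crossovers (14).
RF(e–j) = (164 + 14) / 2054 = 178/2054 = 0.0867 → 8.7 map units.

8.7 map units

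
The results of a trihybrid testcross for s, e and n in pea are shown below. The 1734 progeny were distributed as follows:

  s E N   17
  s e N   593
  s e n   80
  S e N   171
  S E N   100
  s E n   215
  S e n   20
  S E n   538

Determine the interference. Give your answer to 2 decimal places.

0.30

The two most frequent reciprocal classes, S E n and s e N, are the parental types, so the F1 was S E n / s e N.
The two rarest classes, S e n and s E N, are the double crossovers. Comparing them with the parentals, only the e allele has switched, so e is the middle locus and the order is s – e – n.
s–e: (386 + 37)/1734 = 0.2439; e–n: (180 + 37)/1734 = 0.1251.
Expected DCO frequency = 0.2439 × 0.1251 ≈ 0.03051; observed = 37/1734 ≈ 0.02134.
Coefficient of coincidence = 0.02134/0.03051 ≈ 0.70; interference = 1 − 0.70 = 0.30.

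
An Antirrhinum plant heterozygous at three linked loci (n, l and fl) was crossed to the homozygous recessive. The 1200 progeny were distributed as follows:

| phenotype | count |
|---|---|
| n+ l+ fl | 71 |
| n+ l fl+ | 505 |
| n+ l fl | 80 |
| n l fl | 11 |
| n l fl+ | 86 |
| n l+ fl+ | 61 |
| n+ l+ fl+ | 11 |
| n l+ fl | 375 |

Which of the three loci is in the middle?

The two most frequent reciprocal classes, n+ l fl+ and n l+ fl, are the parental types, so the F1 was n+ l fl+ / n l+ fl.
The two rarest classes, n+ l+ fl+ and n l fl, are the double crossovers. Comparing them with the parentals, only the l allele has switched, so l is the middle locus and the order is n – l – fl.

l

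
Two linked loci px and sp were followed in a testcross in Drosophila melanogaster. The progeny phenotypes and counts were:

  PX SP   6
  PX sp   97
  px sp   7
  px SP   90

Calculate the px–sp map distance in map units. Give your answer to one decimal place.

6.5 map units

The two most frequent classes, PX sp (97) and px SP (90), are the parental types, so the F1 was PX sp / px SP.
The recombinant classes are PX SP and px sp: 6 + 7 = 13.
Recombination frequency = 13/200 = 0.0650 ≈ 6.5%, i.e. 6.5 map units.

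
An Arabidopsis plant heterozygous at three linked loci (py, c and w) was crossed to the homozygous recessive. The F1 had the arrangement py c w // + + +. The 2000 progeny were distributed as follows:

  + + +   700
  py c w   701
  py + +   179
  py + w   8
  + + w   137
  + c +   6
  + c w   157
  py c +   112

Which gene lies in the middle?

c

The two rarest classes, py + w and + c +, are the double crossovers. Comparing them with the parentals, only the c allele has switched, so c is the middle locus and the order is py – c – w.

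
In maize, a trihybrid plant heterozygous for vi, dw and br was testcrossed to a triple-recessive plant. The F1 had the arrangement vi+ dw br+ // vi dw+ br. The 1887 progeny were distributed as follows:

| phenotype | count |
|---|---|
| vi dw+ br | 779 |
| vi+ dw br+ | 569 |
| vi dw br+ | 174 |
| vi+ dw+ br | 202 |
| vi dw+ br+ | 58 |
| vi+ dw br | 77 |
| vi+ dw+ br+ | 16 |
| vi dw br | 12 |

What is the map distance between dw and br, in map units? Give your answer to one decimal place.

8.6 map units

The two rarest classes, vi+ dw+ br+ and vi dw br, are the double crossovers. Comparing them with the parentals, only the dw allele has switched, so dw is the middle locus and the order is br – dw – vi.
Crossovers in the br–dw interval produce the single-crossover classes vi+ dw br and vi dw+ br+ (77 + 58 = 135) plus the double crossovers (28).
RF(br–dw) = (135 + 28) / 1887 = 163/1887 = 0.0864 → 8.6 map units.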